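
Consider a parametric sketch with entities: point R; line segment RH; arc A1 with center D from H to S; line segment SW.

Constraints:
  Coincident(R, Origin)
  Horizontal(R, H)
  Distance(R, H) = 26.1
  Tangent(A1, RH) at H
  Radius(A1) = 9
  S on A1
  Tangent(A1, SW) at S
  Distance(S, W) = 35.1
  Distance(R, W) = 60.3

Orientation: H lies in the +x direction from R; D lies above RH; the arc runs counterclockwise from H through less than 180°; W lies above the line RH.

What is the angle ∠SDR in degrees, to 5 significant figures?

143.11°

R is at the origin; RH is horizontal with |RH| = 26.1 and H on the +x side, so H = (26.100, 0.0000). Since A1 is tangent to RH there, DH ⟂ RH, so D = H + (0, 9) = (26.100, 9.0000). Since DS ⟂ SW (tangency), |DW| = √(9.0² + 35.1²) = 36.235 regardless of where S sits on A1. So W lies on both circle(R, 60.3) and circle(D, 36.235); the above-RH intersection is W = (45.434, 39.646). S is the foot of the tangent from W: S = (34.666, 6.2390).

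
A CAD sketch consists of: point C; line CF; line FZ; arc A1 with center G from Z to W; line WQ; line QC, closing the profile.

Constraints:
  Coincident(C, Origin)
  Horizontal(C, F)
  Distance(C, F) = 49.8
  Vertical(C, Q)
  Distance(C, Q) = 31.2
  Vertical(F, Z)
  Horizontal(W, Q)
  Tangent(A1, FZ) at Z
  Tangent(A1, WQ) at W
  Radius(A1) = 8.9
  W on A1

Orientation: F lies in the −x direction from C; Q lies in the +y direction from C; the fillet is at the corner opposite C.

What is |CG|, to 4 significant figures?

46.58

C is at the origin; CF is horizontal with |CF| = 49.8 and F on the −x side, so F = (-49.80, 0.000). C and Q share the same x with |CQ| = 31.2 and Q on the +y side, so Q = (0.000, 31.20). The virtual corner opposite C is at (-49.80, 31.20). A1 meets FZ tangentially, so GZ is at right angles to FZ and since A1 is tangent to WQ there, GW ⟂ WQ, with radius 8.9, so the center G sits 8.9 in from both sides at G = (-40.90, 22.30). Then |CG| = |G − C| = 46.58.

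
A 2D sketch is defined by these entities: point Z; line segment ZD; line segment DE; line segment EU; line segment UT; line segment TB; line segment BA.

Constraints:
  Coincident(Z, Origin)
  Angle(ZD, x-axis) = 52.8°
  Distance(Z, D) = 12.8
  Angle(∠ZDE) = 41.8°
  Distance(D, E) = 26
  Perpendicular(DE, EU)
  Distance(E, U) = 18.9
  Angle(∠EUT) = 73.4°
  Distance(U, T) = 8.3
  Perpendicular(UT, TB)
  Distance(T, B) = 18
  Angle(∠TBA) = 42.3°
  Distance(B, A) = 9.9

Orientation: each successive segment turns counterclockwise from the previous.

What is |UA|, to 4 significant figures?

10.80

Z is at the origin; ZD runs at 52.8° with length 12.8, so D = (7.739, 10.20). ∠ZDE = 41.8° gives DE at -169.0° from the x-axis; with |DE| = 26.0, E = (-17.78, 5.235). DE is perpendicular to EU, so EU runs at -79.00°; with |EU| = 18.9, U = (-14.18, -13.32). ∠EUT = 73.4° gives UT at 27.60° from the x-axis; with |UT| = 8.3, T = (-6.822, -9.473). UT ⟂ TB, so TB runs at 117.6°; with |TB| = 18.0, B = (-15.16, 6.479). ∠TBA = 42.3° gives BA at -104.7° from the x-axis; with |BA| = 9.9, A = (-17.67, -3.097). Then |UA| = |A − U| = 10.80.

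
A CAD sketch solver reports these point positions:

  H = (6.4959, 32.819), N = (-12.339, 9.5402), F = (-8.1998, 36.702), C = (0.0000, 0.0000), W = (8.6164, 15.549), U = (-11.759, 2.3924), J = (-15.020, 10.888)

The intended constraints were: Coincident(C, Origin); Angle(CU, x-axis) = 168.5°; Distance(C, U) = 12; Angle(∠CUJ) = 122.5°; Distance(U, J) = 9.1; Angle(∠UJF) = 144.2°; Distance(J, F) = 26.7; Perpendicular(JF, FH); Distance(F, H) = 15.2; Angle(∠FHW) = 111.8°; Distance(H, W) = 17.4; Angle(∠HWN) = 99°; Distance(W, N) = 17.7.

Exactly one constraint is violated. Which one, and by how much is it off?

Distance(W, N) = 17.7 — off by 4.10.

C = (0.00, 0.00) ✓; CU at 168.5° ✓; |CU| = 12.00 ✓; ∠CUJ = 122.5° ✓; |UJ| = 9.100 ✓; ∠UJF = 144.2° ✓; |JF| = 26.70 ✓; ∠(JF, FH) = 90.00° ✓; |FH| = 15.20 ✓; ∠FHW = 111.8° ✓; |HW| = 17.40 ✓; ∠HWN = 99.00° ✓; |WN| = 21.80 ✗.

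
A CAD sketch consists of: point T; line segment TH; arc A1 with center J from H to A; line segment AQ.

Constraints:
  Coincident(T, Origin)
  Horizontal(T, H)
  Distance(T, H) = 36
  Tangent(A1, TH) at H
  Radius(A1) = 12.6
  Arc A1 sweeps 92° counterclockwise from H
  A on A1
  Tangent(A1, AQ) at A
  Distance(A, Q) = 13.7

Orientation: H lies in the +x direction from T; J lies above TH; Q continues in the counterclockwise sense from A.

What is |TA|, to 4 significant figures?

50.31

T is at the origin; TH is horizontal with |TH| = 36.0 and H on the +x side, so H = (36.00, 0.000). A1 meets TH tangentially, so JH is at right angles to TH, so J = H + (0, 12.6) = (36.00, 12.60). On A1, H sits at bearing -90° from J; a 92° counterclockwise sweep puts A at bearing 2°, so A = J + 12.6·(cos 2°, sin 2°) = (48.59, 13.04). Then |TA| = |A − T| = 50.31.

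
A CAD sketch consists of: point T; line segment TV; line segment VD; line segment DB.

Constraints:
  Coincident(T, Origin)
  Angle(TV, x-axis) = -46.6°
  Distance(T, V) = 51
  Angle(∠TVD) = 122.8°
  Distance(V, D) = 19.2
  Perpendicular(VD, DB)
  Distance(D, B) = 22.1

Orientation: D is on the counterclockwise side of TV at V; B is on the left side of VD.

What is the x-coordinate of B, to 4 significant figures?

49.85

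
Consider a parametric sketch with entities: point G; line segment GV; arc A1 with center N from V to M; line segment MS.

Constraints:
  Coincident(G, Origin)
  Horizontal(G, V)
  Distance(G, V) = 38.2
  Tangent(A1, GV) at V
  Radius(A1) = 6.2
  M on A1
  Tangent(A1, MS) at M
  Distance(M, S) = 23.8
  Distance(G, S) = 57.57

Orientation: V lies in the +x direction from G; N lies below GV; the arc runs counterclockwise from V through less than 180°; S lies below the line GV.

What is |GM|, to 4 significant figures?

35.43

G is at the origin; G and V share the same y with |GV| = 38.2 and V on the +x side, so V = (38.20, 0.000). Tangency of A1 to GV means the radius NV is perpendicular to GV, so N = V + (0, -6.2) = (38.20, -6.200). Since NM ⟂ MS (tangency), |NS| = √(6.2² + 23.8²) = 24.59 regardless of where M sits on A1. So S lies on both circle(G, 57.57) and circle(N, 24.59); the below-GV intersection is S = (50.61, -27.43). M is the foot of the tangent from S: M = (33.81, -10.58).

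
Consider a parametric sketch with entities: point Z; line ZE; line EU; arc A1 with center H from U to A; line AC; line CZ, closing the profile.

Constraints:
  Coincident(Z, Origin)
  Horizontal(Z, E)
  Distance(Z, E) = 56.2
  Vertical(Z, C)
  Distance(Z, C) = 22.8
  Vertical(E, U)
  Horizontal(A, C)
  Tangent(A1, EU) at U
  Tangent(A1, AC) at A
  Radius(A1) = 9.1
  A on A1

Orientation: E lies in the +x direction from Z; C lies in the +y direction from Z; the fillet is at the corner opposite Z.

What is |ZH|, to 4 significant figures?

49.05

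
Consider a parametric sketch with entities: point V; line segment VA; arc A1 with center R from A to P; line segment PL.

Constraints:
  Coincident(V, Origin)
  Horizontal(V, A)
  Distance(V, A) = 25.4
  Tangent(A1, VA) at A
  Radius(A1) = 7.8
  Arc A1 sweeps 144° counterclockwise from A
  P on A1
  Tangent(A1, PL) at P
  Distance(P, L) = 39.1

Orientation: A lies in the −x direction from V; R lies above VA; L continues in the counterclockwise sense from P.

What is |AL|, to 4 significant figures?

45.91

V is at the origin; VA is horizontal with |VA| = 25.4 and A on the −x side, so A = (-25.40, 0.000). A1 meets VA tangentially, so RA is at right angles to VA, so R = A + (0, 7.8) = (-25.40, 7.800). On A1, A sits at bearing -90° from R; a 144° counterclockwise sweep puts P at bearing 54°, so P = R + 7.8·(cos 54°, sin 54°) = (-20.82, 14.11). A1 meets PL tangentially, so RP is at right angles to PL, so PL runs along (−sin 54°, cos 54°); with |PL| = 39.1, L = (-52.45, 37.09). Then |AL| = |L − A| = 45.91.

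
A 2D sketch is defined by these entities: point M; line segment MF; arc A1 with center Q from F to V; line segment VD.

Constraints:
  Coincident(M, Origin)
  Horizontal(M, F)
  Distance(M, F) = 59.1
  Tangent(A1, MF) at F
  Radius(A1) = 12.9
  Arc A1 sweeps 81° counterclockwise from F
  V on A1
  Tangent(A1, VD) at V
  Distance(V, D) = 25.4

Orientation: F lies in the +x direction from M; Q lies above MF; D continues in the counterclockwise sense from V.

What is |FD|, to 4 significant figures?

39.66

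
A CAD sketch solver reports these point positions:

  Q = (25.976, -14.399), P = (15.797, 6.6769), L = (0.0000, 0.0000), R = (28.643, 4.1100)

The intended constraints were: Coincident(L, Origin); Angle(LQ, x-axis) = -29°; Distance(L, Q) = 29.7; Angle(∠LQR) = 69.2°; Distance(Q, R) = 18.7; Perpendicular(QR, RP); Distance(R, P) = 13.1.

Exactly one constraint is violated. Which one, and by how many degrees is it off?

Perpendicular(QR, RP) — off by 3.10°.

L = (0.00, 0.00) ✓; LQ at -29.00° ✓; |LQ| = 29.70 ✓; ∠LQR = 69.20° ✓; |QR| = 18.70 ✓; ∠(QR, RP) = 86.90° ✗; |RP| = 13.10 ✓.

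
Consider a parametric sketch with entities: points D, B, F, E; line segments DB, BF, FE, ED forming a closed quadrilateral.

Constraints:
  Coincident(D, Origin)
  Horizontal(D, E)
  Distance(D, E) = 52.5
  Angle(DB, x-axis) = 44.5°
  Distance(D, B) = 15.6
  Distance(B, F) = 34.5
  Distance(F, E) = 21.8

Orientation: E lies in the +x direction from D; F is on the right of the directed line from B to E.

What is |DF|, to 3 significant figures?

37.9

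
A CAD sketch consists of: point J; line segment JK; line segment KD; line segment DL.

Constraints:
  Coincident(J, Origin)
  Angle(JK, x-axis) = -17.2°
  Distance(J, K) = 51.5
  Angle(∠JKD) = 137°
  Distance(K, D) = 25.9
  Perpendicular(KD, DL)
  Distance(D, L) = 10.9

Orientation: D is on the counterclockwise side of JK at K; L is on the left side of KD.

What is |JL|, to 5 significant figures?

68.024

∠JKD = 137.0°, so KD runs at -17.2° + (180° − 137.0°) = 25.800° from the x-axis; with |KD| = 25.9, D = K + 25.9·(cos 25.800°, sin 25.800°) = (72.515, -3.9565). The perpendicularity gives DL at right angles to KD; with |DL| = 10.9 on the left of KD, L = D + 10.9·(-0.43523, 0.90032) = (67.771, 5.8570). Then |JL| = |L − J| = 68.024.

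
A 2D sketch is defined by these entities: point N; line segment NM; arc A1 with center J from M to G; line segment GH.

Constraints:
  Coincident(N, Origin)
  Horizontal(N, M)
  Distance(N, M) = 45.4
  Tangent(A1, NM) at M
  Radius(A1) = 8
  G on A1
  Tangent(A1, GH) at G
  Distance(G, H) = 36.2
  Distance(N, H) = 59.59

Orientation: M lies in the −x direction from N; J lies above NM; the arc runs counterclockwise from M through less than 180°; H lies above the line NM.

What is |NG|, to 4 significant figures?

38.36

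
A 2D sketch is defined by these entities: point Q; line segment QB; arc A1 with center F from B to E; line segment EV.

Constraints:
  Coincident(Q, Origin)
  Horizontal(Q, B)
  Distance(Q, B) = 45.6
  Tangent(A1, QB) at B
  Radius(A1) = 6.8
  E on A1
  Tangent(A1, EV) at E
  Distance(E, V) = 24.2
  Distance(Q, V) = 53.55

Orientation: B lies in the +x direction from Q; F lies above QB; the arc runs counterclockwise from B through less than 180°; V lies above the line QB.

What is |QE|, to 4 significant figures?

52.75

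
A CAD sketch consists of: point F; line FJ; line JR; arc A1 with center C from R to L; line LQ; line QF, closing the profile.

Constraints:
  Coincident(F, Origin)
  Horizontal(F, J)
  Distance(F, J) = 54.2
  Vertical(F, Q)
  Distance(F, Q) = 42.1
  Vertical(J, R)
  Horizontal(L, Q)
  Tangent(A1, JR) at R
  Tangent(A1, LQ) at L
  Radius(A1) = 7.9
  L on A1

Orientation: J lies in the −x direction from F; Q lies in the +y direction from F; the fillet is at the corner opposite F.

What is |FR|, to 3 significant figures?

64.1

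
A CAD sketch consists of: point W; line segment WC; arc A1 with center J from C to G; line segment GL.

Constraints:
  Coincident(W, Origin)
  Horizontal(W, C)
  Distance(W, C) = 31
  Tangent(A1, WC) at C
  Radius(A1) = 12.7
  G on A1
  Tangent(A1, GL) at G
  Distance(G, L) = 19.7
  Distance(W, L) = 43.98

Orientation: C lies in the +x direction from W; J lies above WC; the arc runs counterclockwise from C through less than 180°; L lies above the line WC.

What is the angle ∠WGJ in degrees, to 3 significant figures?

16.9°

W is at the origin; WC is horizontal with |WC| = 31.0 and C on the +x side, so C = (31.0, 0.00). The tangent condition forces JC to be normal to WC, so J = C + (0, 12.7) = (31.0, 12.7). Since JG ⟂ GL (tangency), |JL| = √(12.7² + 19.7²) = 23.4 regardless of where G sits on A1. So L lies on both circle(W, 43.98) and circle(J, 23.4); the above-WC intersection is L = (25.9, 35.6). G is the foot of the tangent from L: G = (39.9, 21.8).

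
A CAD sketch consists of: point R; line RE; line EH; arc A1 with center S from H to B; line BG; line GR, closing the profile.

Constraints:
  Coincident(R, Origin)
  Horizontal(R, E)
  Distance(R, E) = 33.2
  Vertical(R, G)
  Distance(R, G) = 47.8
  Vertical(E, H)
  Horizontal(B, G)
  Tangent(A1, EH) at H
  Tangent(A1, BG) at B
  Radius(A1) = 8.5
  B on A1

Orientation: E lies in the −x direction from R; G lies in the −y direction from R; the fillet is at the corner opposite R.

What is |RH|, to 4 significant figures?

51.45

The virtual corner opposite R is at (-33.20, -47.80). A1 meets EH tangentially, so SH is at right angles to EH and since A1 is tangent to BG there, SB ⟂ BG, with radius 8.5, so the center S sits 8.5 in from both sides at S = (-24.70, -39.30). That places the tangent points at H = (-33.20, -39.30) on EH and B = (-24.70, -47.80) on BG. Then |RH| = |H − R| = 51.45.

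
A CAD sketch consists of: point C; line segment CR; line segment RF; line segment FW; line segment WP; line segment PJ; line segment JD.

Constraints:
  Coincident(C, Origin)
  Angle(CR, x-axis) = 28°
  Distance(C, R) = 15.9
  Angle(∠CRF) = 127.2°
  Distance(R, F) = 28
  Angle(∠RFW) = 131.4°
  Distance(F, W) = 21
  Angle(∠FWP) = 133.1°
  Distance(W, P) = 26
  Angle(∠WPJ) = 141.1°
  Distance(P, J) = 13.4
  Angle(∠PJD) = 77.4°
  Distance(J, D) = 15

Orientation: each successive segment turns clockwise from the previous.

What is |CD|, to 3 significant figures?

40.8

∠WPJ = 141.1° gives PJ at -159° from the x-axis; with |PJ| = 13.4, J = (19.8, -51.6). ∠PJD = 77.4° gives JD at 98.2° from the x-axis; with |JD| = 15.0, D = (17.7, -36.8). Then |CD| = |D − C| = 40.8.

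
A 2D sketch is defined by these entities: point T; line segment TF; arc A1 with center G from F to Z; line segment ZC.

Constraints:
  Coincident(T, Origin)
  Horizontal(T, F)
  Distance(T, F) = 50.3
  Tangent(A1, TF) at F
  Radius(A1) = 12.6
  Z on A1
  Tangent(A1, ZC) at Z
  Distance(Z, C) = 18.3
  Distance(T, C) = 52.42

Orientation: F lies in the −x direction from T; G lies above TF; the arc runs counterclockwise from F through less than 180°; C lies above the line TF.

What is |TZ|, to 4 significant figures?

40.63

Checks: T = (0.00, 0.00) ✓; |GZ| = 12.60 ✓; ∠(GZ, ZC) = 90.00° ✓; |ZC| = 18.30 ✓; |TC| = 52.42 ✓.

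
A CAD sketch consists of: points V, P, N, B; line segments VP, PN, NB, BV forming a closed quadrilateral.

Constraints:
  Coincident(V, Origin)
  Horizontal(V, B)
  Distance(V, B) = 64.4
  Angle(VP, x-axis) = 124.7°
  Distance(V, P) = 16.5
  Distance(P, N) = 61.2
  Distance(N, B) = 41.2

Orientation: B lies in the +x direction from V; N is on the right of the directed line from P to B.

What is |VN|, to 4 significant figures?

45.16

Checks: |PN| = 61.20 ✓; |NB| = 41.20 ✓.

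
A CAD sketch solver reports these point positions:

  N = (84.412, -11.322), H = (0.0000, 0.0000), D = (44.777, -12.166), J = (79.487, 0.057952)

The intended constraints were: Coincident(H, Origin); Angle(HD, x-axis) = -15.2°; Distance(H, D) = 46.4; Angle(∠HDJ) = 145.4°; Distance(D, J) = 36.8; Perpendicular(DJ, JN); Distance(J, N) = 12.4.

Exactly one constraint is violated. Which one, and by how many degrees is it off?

Perpendicular(DJ, JN) — off by 4.00°.

H = (0.00, 0.00) ✓; HD at -15.20° ✓; |HD| = 46.40 ✓; ∠HDJ = 145.4° ✓; |DJ| = 36.80 ✓; ∠(DJ, JN) = 86.00° ✗; |JN| = 12.40 ✓.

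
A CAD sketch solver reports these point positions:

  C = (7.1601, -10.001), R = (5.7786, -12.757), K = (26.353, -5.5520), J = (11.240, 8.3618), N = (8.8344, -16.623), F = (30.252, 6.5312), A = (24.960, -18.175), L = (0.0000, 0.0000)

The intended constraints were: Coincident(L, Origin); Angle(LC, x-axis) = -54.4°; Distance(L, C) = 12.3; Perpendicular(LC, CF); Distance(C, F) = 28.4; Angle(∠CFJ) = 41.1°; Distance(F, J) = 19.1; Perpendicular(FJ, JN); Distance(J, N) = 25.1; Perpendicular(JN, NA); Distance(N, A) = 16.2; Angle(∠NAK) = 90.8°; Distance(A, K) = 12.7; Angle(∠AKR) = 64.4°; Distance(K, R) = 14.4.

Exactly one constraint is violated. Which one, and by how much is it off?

Distance(K, R) = 14.4 — off by 7.40.

L = (0.00, 0.00) ✓; LC at -54.40° ✓; |LC| = 12.30 ✓; ∠(LC, CF) = 90.00° ✓; |CF| = 28.40 ✓; ∠CFJ = 41.10° ✓; |FJ| = 19.10 ✓; ∠(FJ, JN) = 90.00° ✓; |JN| = 25.10 ✓; ∠(JN, NA) = 90.00° ✓; |NA| = 16.20 ✓; ∠NAK = 90.80° ✓; |AK| = 12.70 ✓; ∠AKR = 64.40° ✓; |KR| = 21.80 ✗.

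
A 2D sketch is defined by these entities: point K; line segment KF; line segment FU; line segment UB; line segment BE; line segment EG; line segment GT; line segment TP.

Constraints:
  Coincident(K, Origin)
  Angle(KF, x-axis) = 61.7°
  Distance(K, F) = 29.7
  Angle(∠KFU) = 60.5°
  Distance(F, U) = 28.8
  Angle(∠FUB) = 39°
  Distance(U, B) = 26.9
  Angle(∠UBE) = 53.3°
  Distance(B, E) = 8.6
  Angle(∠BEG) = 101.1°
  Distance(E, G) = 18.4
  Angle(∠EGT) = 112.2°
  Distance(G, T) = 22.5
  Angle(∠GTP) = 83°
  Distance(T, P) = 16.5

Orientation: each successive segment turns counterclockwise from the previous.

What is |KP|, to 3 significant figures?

10.4

K is at the origin; KF runs at 61.7° with length 29.7, so F = (14.1, 26.2). ∠KFU = 60.5° gives FU at -179° from the x-axis; with |FU| = 28.8, U = (-14.7, 25.5). ∠FUB = 39.0° gives UB at -37.8° from the x-axis; with |UB| = 26.9, B = (6.54, 9.06). ∠UBE = 53.3° gives BE at 88.9° from the x-axis; with |BE| = 8.6, E = (6.71, 17.7). ∠BEG = 101.1° gives EG at 168° from the x-axis; with |EG| = 18.4, G = (-11.3, 21.5). ∠EGT = 112.2° gives GT at -124° from the x-axis; with |GT| = 22.5, T = (-24.0, 2.98). ∠GTP = 83.0° gives TP at -27.4° from the x-axis; with |TP| = 16.5, P = (-9.34, -4.61). Then |KP| = |P − K| = 10.4.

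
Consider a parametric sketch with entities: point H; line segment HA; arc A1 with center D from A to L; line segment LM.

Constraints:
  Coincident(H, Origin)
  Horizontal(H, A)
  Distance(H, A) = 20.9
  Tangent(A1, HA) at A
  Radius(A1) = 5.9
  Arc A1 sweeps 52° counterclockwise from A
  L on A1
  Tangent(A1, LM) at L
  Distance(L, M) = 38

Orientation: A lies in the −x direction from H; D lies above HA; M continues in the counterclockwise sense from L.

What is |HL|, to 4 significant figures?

16.41

H is at the origin; H and A share the same y with |HA| = 20.9 and A on the −x side, so A = (-20.90, 0.000). Tangency of A1 to HA means the radius DA is perpendicular to HA, so D = A + (0, 5.9) = (-20.90, 5.900). On A1, A sits at bearing -90° from D; a 52° counterclockwise sweep puts L at bearing -38°, so L = D + 5.9·(cos -38°, sin -38°) = (-16.25, 2.268). Then |HL| = |L − H| = 16.41.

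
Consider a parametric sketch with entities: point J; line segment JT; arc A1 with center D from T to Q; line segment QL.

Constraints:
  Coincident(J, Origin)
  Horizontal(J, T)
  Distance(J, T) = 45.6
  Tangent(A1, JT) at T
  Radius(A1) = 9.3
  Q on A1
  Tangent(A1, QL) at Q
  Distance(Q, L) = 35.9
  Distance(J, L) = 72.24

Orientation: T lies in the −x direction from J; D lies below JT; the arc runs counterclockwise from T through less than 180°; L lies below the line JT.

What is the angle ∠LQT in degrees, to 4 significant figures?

136.5°

J is at the origin; J and T share the same y with |JT| = 45.6 and T on the −x side, so T = (-45.60, 0.000). The tangent condition forces DT to be normal to JT, so D = T + (0, -9.3) = (-45.60, -9.300). Since DQ ⟂ QL (tangency), |DL| = √(9.3² + 35.9²) = 37.09 regardless of where Q sits on A1. So L lies on both circle(J, 72.24) and circle(D, 37.09); the below-JT intersection is L = (-56.78, -44.66). Q is the foot of the tangent from L: Q = (-54.89, -8.809).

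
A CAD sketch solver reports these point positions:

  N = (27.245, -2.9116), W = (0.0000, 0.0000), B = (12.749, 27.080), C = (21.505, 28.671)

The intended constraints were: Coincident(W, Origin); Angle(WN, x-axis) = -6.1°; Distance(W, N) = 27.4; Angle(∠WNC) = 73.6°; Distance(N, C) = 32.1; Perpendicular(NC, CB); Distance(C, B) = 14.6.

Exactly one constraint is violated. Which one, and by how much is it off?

Distance(C, B) = 14.6 — off by 5.70.

W = (0.00, 0.00) ✓; WN at -6.100° ✓; |WN| = 27.40 ✓; ∠WNC = 73.60° ✓; |NC| = 32.10 ✓; ∠(NC, CB) = 90.00° ✓; |CB| = 8.899 ✗.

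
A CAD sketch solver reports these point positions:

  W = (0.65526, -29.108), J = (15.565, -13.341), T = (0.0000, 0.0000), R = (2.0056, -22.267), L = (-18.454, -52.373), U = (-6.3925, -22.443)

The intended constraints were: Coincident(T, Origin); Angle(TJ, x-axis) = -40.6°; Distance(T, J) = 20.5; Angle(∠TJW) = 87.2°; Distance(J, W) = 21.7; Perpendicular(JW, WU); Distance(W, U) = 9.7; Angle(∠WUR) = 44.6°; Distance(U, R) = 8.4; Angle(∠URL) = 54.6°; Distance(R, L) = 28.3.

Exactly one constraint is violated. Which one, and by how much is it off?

Distance(R, L) = 28.3 — off by 8.10.

T = (0.00, 0.00) ✓; TJ at -40.60° ✓; |TJ| = 20.50 ✓; ∠TJW = 87.20° ✓; |JW| = 21.70 ✓; ∠(JW, WU) = 90.00° ✓; |WU| = 9.700 ✓; ∠WUR = 44.60° ✓; |UR| = 8.400 ✓; ∠URL = 54.60° ✓; |RL| = 36.40 ✗.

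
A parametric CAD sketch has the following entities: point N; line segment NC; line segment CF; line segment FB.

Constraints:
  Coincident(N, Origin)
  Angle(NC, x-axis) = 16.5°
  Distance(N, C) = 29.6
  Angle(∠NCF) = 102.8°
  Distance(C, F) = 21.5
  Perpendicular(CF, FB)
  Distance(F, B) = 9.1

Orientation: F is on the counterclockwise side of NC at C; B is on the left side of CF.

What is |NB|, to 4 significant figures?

34.32

N is at the origin; NC runs at 16.5° with length 29.6, so C = 29.6·(cos 16.5°, sin 16.5°) = (28.38, 8.407). ∠NCF = 102.8°, so CF runs at 16.5° + (180° − 102.8°) = 93.70° from the x-axis; with |CF| = 21.5, F = C + 21.5·(cos 93.70°, sin 93.70°) = (26.99, 29.86). CF ⟂ FB; with |FB| = 9.1 on the left of CF, B = F + 9.1·(-0.9979, -0.06453) = (17.91, 29.27). Then |NB| = |B − N| = 34.32.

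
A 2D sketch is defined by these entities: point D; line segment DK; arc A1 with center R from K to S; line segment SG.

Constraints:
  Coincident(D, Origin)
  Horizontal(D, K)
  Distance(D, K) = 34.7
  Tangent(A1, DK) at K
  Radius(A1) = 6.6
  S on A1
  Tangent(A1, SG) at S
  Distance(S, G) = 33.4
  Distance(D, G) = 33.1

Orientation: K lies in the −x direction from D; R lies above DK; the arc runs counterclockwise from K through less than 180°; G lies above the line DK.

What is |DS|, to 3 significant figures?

29.3

D is at the origin; DK is horizontal with |DK| = 34.7 and K on the −x side, so K = (-34.7, 0.00). A1 meets DK tangentially, so RK is at right angles to DK, so R = K + (0, 6.6) = (-34.7, 6.60). Since RS ⟂ SG (tangency), |RG| = √(6.6² + 33.4²) = 34.0 regardless of where S sits on A1. So G lies on both circle(D, 33.1) and circle(R, 34.0); the above-DK intersection is G = (-11.1, 31.2). S is the foot of the tangent from G: S = (-29.1, 3.04).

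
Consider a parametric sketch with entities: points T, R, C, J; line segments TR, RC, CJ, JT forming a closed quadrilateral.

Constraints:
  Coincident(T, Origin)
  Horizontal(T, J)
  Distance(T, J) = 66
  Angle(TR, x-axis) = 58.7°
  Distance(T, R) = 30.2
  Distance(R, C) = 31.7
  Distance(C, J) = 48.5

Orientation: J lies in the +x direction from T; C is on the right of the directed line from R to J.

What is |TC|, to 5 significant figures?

18.776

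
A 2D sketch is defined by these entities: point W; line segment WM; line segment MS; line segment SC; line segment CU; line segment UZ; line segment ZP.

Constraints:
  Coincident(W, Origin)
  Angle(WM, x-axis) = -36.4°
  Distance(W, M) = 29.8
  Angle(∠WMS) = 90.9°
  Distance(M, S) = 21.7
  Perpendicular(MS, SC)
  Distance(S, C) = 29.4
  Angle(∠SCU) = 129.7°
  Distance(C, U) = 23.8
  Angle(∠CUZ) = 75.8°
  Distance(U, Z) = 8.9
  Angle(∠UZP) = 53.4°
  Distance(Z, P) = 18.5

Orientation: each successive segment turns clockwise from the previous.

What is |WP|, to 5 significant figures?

20.911

W is at the origin; WM runs at -36.4° with length 29.8, so M = (23.986, -17.684). ∠WMS = 90.9° gives MS at -125.50° from the x-axis; with |MS| = 21.7, S = (11.385, -35.350). MS ⟂ SC, so SC runs at 144.50°; with |SC| = 29.4, C = (-12.550, -18.278). ∠SCU = 129.7° gives CU at 94.200° from the x-axis; with |CU| = 23.8, U = (-14.293, 5.4586). ∠CUZ = 75.8° gives UZ at -10.000° from the x-axis; with |UZ| = 8.9, Z = (-5.5287, 3.9131). ∠UZP = 53.4° gives ZP at -136.60° from the x-axis; with |ZP| = 18.5, P = (-18.970, -8.7980). Then |WP| = |P − W| = 20.911.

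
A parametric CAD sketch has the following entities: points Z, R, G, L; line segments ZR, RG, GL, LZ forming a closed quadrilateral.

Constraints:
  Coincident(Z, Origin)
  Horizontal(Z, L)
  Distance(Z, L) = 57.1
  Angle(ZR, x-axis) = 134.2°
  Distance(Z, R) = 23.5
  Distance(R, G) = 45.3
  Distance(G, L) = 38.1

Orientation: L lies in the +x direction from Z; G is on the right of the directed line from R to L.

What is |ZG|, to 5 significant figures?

22.504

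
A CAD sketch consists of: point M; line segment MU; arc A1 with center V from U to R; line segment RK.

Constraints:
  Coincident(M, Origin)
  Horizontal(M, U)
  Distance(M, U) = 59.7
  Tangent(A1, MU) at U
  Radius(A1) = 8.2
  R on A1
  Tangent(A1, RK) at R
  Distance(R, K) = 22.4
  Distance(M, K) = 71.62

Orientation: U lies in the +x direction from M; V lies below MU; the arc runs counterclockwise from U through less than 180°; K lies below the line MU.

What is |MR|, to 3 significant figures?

54.1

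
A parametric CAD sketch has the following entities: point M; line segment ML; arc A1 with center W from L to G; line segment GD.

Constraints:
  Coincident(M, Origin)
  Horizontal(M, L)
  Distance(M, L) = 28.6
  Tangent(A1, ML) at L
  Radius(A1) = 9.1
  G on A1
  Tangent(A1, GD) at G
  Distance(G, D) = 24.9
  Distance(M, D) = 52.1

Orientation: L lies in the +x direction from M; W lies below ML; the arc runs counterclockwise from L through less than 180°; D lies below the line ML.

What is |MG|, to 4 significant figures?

27.33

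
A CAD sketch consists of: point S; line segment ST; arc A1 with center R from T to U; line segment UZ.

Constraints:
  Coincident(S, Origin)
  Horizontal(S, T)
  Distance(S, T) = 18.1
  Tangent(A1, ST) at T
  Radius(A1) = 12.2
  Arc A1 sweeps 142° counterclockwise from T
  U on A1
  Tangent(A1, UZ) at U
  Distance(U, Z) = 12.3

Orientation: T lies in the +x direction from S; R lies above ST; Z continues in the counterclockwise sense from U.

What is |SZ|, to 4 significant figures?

33.42

S is at the origin; ST is horizontal with |ST| = 18.1 and T on the +x side, so T = (18.10, 0.000). Since A1 is tangent to ST there, RT ⟂ ST, so R = T + (0, 12.2) = (18.10, 12.20). On A1, T sits at bearing -90° from R; a 142° counterclockwise sweep puts U at bearing 52°, so U = R + 12.2·(cos 52°, sin 52°) = (25.61, 21.81). Tangency of A1 to UZ means the radius RU is perpendicular to UZ, so UZ runs along (−sin 52°, cos 52°); with |UZ| = 12.3, Z = (15.92, 29.39). Then |SZ| = |Z − S| = 33.42.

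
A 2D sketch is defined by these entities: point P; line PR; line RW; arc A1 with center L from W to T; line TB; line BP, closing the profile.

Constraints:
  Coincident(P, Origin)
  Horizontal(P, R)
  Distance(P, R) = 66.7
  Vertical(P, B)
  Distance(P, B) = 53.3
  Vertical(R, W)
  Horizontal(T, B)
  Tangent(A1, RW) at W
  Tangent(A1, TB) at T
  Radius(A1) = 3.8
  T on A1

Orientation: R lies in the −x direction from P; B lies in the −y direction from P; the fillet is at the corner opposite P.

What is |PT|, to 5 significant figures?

82.446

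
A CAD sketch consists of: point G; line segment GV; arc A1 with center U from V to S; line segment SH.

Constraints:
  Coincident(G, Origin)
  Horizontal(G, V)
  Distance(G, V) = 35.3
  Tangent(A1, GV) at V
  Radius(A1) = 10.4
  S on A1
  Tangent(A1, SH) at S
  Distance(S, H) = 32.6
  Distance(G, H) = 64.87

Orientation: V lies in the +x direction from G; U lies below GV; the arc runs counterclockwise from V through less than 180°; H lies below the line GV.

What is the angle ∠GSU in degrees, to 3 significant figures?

104°

G is at the origin; G and V share the same y with |GV| = 35.3 and V on the +x side, so V = (35.3, 0.00). The tangent condition forces UV to be normal to GV, so U = V + (0, -10.4) = (35.3, -10.4). Since US ⟂ SH (tangency), |UH| = √(10.4² + 32.6²) = 34.2 regardless of where S sits on A1. So H lies on both circle(G, 64.87) and circle(U, 34.2); the below-GV intersection is H = (50.0, -41.3). S is the foot of the tangent from H: S = (27.7, -17.5).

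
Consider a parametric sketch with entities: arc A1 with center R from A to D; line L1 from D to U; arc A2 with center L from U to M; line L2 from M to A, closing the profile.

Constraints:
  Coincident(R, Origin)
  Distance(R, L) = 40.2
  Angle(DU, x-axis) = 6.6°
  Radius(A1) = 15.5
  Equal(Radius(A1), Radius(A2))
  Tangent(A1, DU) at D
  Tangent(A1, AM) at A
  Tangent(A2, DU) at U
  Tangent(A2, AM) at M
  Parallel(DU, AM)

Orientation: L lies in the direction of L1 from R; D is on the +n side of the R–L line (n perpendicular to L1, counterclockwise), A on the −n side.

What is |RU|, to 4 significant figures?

43.08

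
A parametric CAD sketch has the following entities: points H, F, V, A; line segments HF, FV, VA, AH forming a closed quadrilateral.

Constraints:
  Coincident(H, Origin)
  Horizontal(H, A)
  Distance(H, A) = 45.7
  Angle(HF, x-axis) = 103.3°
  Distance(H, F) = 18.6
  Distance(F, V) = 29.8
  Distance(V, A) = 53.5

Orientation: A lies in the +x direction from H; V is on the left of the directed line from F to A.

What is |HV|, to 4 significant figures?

44.32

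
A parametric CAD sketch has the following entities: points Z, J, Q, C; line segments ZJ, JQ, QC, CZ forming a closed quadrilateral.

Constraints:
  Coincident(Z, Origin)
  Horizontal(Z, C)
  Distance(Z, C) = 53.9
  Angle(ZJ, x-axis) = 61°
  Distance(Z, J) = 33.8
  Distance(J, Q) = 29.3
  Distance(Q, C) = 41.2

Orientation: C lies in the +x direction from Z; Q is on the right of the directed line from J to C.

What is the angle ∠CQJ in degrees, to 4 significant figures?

83.47°

Checks: |JQ| = 29.30 ✓; |QC| = 41.20 ✓.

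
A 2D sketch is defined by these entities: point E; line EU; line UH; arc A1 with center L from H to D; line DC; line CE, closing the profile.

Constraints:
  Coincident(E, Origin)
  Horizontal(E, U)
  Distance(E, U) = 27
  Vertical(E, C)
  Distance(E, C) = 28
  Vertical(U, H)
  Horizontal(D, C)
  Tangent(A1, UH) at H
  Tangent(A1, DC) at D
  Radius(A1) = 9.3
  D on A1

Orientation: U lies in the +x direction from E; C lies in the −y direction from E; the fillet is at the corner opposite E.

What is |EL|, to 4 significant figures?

25.75

EC is vertical with |EC| = 28.0 and C on the −y side, so C = (0.000, -28.00). The virtual corner opposite E is at (27.00, -28.00). Since A1 is tangent to UH there, LH ⟂ UH and A1 meets DC tangentially, so LD is at right angles to DC, with radius 9.3, so the center L sits 9.3 in from both sides at L = (17.70, -18.70). Then |EL| = |L − E| = 25.75.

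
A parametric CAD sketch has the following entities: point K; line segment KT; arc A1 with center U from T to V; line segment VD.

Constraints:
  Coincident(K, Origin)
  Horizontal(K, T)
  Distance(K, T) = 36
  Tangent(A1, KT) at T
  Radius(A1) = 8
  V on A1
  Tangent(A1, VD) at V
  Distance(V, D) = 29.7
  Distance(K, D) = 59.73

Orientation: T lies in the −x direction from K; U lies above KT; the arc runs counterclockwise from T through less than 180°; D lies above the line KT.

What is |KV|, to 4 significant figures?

32.18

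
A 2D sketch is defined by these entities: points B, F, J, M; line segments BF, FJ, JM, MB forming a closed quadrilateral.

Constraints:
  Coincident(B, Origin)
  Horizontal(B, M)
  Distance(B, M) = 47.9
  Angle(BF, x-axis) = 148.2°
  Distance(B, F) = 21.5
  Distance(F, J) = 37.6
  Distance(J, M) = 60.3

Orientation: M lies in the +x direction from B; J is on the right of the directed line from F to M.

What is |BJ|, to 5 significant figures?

25.611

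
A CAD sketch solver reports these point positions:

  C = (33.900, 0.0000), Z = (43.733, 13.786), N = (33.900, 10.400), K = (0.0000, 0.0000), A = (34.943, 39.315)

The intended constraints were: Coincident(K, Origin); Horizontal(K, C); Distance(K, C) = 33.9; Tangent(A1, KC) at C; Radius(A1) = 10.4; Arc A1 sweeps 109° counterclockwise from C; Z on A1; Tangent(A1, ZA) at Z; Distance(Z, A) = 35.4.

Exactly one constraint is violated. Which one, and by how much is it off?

Distance(Z, A) = 35.4 — off by 8.40.

K = (0.00, 0.00) ✓; K.y = 0.00, C.y = 0.00 ✓; |KC| = 33.90 ✓; ∠(NC, CK) = 90.00° ✓; |NC| = 10.40 ✓; bearing(N→Z) − bearing(N→C) = 109.0° ✓; |NZ| = 10.40 ✓; ∠(NZ, ZA) = 90.00° ✓; |ZA| = 27.00 ✗.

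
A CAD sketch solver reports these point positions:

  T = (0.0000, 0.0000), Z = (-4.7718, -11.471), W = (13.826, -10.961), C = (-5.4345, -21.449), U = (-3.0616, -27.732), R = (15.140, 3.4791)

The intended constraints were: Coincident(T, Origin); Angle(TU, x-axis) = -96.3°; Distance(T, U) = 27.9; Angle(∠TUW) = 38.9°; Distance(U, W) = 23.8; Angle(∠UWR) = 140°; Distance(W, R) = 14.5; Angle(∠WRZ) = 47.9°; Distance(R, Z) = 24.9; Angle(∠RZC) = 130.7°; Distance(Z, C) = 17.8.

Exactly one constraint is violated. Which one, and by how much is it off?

Distance(Z, C) = 17.8 — off by 7.80.

T = (0.00, 0.00) ✓; TU at -96.30° ✓; |TU| = 27.90 ✓; ∠TUW = 38.90° ✓; |UW| = 23.80 ✓; ∠UWR = 140.0° ✓; |WR| = 14.50 ✓; ∠WRZ = 47.90° ✓; |RZ| = 24.90 ✓; ∠RZC = 130.7° ✓; |ZC| = 10.00 ✗.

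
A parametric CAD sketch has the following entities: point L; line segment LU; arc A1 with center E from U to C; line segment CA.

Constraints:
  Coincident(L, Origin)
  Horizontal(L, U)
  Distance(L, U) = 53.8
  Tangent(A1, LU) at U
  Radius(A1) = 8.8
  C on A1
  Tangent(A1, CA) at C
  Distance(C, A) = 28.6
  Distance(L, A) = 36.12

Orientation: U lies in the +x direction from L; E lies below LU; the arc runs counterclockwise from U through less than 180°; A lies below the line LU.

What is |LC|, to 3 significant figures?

47.5

Checks: L = (0.00, 0.00) ✓; ∠(EU, UL) = 90.00° ✓; |EU| = 8.800 ✓; |EC| = 8.800 ✓; ∠(EC, CA) = 90.00° ✓; |CA| = 28.60 ✓; |LA| = 36.12 ✓.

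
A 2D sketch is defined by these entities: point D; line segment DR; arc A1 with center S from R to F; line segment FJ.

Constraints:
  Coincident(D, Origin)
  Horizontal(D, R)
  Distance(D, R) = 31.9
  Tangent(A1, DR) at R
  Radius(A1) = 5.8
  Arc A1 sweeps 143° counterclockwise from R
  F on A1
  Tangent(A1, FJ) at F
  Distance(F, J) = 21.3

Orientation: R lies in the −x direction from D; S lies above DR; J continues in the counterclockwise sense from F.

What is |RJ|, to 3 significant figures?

26.9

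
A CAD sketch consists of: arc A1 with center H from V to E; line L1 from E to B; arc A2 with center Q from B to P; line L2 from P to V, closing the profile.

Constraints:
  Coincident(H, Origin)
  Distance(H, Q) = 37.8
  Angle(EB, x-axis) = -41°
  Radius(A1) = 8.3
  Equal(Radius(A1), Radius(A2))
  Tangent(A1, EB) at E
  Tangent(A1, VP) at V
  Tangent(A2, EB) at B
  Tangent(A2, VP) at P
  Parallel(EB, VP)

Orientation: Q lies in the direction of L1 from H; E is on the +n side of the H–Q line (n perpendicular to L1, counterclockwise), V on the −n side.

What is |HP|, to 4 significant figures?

38.70

The slot axis is L1's direction at -41.0°, so u = (cos -41.0°, sin -41.0°) = (0.7547, -0.6561) and n = (−sin -41.0°, cos -41.0°) = (0.6561, 0.7547). H is at the origin and Q lies 37.8 along u from H, so Q = 37.8·u = (28.53, -24.80). Tangency of A1 to both parallel lines with radius 8.3 puts E and V at H ± 8.3·n: E = (5.445, 6.264), V = (-5.445, -6.264). Equal radii place B and P the same way about Q: B = Q + 8.3·n = (33.97, -18.53), P = Q − 8.3·n = (23.08, -31.06). Then |HP| = |P − H| = 38.70.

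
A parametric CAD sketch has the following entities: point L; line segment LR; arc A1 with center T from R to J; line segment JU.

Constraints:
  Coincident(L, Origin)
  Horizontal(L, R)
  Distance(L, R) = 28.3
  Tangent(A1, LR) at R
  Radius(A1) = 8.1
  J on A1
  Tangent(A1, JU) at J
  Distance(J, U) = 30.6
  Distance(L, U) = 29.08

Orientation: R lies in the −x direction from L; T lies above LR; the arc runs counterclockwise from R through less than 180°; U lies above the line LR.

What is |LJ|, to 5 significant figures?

21.904

Checks: |TJ| = 8.100 ✓; ∠(TJ, JU) = 90.00° ✓; |JU| = 30.60 ✓; |LU| = 29.08 ✓.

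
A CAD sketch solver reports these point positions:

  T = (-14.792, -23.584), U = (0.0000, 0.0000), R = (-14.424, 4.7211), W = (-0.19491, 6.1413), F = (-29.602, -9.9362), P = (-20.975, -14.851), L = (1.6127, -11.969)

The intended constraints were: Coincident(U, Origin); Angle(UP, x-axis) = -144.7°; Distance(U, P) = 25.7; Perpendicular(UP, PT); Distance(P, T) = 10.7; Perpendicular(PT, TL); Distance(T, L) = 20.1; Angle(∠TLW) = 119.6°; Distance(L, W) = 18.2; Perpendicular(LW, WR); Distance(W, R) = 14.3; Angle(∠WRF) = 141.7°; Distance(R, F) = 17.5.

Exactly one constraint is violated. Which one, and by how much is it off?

Distance(R, F) = 17.5 — off by 3.60.

U = (0.00, 0.00) ✓; UP at -144.7° ✓; |UP| = 25.70 ✓; ∠(UP, PT) = 90.00° ✓; |PT| = 10.70 ✓; ∠(PT, TL) = 90.00° ✓; |TL| = 20.10 ✓; ∠TLW = 119.6° ✓; |LW| = 18.20 ✓; ∠(LW, WR) = 90.00° ✓; |WR| = 14.30 ✓; ∠WRF = 141.7° ✓; |RF| = 21.10 ✗.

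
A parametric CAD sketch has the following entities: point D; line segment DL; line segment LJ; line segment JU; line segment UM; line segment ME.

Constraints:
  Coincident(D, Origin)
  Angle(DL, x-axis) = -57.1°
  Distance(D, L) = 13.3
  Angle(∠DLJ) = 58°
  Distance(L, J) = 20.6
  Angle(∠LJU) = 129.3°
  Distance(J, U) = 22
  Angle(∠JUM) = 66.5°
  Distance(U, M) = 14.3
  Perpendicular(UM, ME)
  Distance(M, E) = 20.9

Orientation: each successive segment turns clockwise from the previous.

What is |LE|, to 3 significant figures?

15.1

D is at the origin; DL runs at -57.1° with length 13.3, so L = (7.22, -11.2). ∠DLJ = 58.0° gives LJ at -179° from the x-axis; with |LJ| = 20.6, J = (-13.4, -11.5). ∠LJU = 129.3° gives JU at 130° from the x-axis; with |JU| = 22.0, U = (-27.6, 5.31). ∠JUM = 66.5° gives UM at 16.7° from the x-axis; with |UM| = 14.3, M = (-13.9, 9.42). UM ⟂ ME, so ME runs at -73.3°; with |ME| = 20.9, E = (-7.87, -10.6). Then |LE| = |E − L| = 15.1.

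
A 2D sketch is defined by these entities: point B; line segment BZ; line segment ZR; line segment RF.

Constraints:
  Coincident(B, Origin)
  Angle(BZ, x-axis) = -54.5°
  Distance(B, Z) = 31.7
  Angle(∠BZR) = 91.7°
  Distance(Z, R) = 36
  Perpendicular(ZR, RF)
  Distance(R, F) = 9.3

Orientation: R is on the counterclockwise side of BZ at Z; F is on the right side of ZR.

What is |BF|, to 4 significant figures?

55.18

B is at the origin; BZ runs at -54.5° with length 31.7, so Z = 31.7·(cos -54.5°, sin -54.5°) = (18.41, -25.81). ∠BZR = 91.7°, so ZR runs at -54.5° + (180° − 91.7°) = 33.80° from the x-axis; with |ZR| = 36.0, R = Z + 36.0·(cos 33.80°, sin 33.80°) = (48.32, -5.781). ZR ⟂ RF; with |RF| = 9.3 on the right of ZR, F = R + 9.3·(0.5563, -0.8310) = (53.50, -13.51). Then |BF| = |F − B| = 55.18.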